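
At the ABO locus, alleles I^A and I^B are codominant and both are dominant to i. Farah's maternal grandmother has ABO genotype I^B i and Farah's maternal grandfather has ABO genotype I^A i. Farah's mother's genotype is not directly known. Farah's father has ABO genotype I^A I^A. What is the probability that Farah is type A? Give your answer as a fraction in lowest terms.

3/4

Farah's mother's ABO genotype from I^B i × I^A i: 1/4 I^A I^B, 1/4 I^A i, 1/4 I^B i, 1/4 i i.
Crossing each possibility with the father I^A I^A and summing P(type A): 1/4·1/2 + 1/4·1 + 1/4·1/2 + 1/4·1 = 3/4.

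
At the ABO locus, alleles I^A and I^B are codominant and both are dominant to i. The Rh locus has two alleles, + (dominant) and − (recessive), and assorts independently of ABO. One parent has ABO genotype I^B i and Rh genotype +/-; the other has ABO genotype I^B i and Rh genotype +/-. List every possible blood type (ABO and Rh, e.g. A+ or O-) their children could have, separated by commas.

Gametes from I^B i × I^B i give offspring ABO genotypes I^B I^B, I^B i, i i, i.e. phenotypes O, B.
Rh cross +/- × +/- → phenotypes Rh+, Rh-.
Combining independently: O+, O-, B+, B-.

O+, O-, B+, B-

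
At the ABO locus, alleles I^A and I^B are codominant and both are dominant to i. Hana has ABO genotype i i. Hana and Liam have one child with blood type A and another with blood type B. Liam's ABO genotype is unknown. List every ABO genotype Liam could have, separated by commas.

I^A I^B

For each candidate genotype of Liam, check whether crossing it with i i can produce every observed child phenotype.
  I^A I^A → possible child types {A} ✗
  I^A I^B → possible child types {A, B} ✓
  I^A i → possible child types {O, A} ✗
  I^B I^B → possible child types {B} ✗
  I^B i → possible child types {O, B} ✗
  i i → possible child types {O} ✗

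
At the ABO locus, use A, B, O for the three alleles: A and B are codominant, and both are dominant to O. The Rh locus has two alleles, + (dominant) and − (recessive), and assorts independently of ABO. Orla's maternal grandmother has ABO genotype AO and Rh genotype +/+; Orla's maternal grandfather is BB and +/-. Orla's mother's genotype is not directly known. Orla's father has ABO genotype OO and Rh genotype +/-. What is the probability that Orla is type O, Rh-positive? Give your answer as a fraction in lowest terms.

Orla's mother's ABO genotype from AO × BB: 1/2 AB, 1/2 BO.
Crossing each possibility with the father OO and summing P(type O): 1/2·0 + 1/2·1/2 = 1/4.
Similarly for Rh via the mother's Rh distribution: P(Rh+) = 7/8.
Independent loci: 1/4 × 7/8 = 7/32.

7/32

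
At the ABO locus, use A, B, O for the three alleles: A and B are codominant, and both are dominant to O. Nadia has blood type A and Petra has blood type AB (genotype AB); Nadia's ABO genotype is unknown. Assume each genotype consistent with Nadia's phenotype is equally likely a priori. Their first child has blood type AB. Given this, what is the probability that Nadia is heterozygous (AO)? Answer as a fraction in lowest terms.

1/3

Possible genotypes: Nadia ∈ {AA, AO}; Petra ∈ {AB}.
Weight each parental genotype pair by prior × P(type-AB child):
  AA × AB: posterior weight 2/3.
  AO × AB: posterior weight 1/3.
Sum the posterior weight over pairs where Nadia is AO: 1/3.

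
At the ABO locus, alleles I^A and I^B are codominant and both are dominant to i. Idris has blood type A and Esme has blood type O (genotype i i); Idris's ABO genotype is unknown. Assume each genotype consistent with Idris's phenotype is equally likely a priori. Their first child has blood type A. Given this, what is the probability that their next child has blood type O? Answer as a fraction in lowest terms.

Possible genotypes: Idris ∈ {I^A I^A, I^A i}; Esme ∈ {i i}.
Weight each parental genotype pair by prior × P(type-A child):
  I^A I^A × i i: posterior weight 2/3; P(next child type O) = 0.
  I^A i × i i: posterior weight 1/3; P(next child type O) = 1/2.
Weighted sum = 1/6.

1/6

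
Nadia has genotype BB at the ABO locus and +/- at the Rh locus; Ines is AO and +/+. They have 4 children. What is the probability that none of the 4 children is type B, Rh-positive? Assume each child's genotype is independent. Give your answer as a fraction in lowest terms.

1/16

ABO cross BB × AO → 1/2 B, 1/2 AB.
Rh cross +/- × +/+ → 1 Rh+; so P(type B, Rh-positive) = 1/2 × 1 = 1/2 per child.
P(not type B, Rh-positive) = 1/2 for one child; (1/2)^4 = 1/16.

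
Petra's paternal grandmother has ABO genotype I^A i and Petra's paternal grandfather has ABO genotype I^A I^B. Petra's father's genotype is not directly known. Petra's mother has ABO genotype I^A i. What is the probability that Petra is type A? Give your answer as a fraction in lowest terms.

Petra's father's ABO genotype from I^A i × I^A I^B: 1/4 I^A I^A, 1/4 I^A I^B, 1/4 I^A i, 1/4 I^B i.
Crossing each possibility with the mother I^A i and summing P(type A): 1/4·1 + 1/4·1/2 + 1/4·3/4 + 1/4·1/4 = 5/8.

5/8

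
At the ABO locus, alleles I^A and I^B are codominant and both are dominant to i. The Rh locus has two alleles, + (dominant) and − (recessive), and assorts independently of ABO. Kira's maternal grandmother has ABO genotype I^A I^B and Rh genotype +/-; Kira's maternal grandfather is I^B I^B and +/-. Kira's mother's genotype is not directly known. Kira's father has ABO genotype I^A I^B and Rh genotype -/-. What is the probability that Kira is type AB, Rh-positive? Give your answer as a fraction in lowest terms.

1/4

Kira's mother's ABO genotype from I^A I^B × I^B I^B: 1/2 I^A I^B, 1/2 I^B I^B.
Crossing each possibility with the father I^A I^B and summing P(type AB): 1/2·1/2 + 1/2·1/2 = 1/2.
Similarly for Rh via the mother's Rh distribution: P(Rh+) = 1/2.
Independent loci: 1/2 × 1/2 = 1/4.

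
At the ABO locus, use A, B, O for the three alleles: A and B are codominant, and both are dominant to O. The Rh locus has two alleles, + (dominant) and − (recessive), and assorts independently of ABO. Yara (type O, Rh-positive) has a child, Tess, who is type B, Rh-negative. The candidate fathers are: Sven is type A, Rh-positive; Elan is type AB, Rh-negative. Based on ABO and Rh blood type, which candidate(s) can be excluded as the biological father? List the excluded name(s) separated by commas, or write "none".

A candidate is excluded only if no genotype consistent with his phenotype could produce a type B, Rh-negative child with a type O, Rh-positive mother.
Sven (type A, Rh+): no genotype consistent with that phenotype can produce a type-B Rh- child with a type-O mother.

Sven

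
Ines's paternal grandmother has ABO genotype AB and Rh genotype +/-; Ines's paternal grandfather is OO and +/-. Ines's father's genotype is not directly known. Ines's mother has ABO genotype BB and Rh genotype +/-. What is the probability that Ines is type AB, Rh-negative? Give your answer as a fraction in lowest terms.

1/16

Ines's father's ABO genotype from AB × OO: 1/2 AO, 1/2 BO.
Crossing each possibility with the mother BB and summing P(type AB): 1/2·1/2 + 1/2·0 = 1/4.
Similarly for Rh via the father's Rh distribution: P(Rh-) = 1/4.
Independent loci: 1/4 × 1/4 = 1/16.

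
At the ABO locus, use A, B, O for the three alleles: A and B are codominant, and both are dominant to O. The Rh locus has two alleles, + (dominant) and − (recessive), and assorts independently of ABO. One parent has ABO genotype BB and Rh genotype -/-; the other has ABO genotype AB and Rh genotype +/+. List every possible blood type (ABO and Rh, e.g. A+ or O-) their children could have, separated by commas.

B+, AB+

Gametes from BB × AB give offspring ABO genotypes AB, BB, i.e. phenotypes B, AB.
Rh cross -/- × +/+ → phenotypes Rh+.
Combining independently: B+, AB+.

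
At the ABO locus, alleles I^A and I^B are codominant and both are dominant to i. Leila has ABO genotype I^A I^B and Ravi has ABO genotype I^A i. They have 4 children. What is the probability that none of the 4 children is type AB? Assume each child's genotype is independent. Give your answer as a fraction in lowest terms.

ABO cross I^A I^B × I^A i → 1/2 A, 1/4 B, 1/4 AB.
So P(type AB) = 1/4 per child.
P(not type AB) = 3/4 for one child; (3/4)^4 = 81/256.

81/256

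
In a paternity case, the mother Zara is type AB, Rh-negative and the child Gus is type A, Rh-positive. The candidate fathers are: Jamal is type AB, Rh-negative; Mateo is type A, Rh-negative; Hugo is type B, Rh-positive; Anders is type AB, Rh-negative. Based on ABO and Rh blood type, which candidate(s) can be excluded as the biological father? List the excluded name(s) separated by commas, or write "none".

Jamal, Mateo, Anders

A candidate is excluded only if no genotype consistent with his phenotype could produce a type A, Rh-positive child with a type AB, Rh-negative mother.
Jamal (type AB, Rh-): no genotype consistent with that phenotype can produce a type-A Rh+ child with a type-AB mother.
Mateo (type A, Rh-): no genotype consistent with that phenotype can produce a type-A Rh+ child with a type-AB mother.
Anders (type AB, Rh-): no genotype consistent with that phenotype can produce a type-A Rh+ child with a type-AB mother.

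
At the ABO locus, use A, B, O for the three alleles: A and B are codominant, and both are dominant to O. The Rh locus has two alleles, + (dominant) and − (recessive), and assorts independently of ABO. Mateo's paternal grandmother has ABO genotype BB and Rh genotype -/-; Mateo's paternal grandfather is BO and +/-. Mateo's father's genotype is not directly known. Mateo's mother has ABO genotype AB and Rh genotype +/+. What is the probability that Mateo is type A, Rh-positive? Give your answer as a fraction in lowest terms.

Mateo's father's ABO genotype from BB × BO: 1/2 BB, 1/2 BO.
Crossing each possibility with the mother AB and summing P(type A): 1/2·0 + 1/2·1/4 = 1/8.
Similarly for Rh via the father's Rh distribution: P(Rh+) = 1.
Independent loci: 1/8 × 1 = 1/8.

1/8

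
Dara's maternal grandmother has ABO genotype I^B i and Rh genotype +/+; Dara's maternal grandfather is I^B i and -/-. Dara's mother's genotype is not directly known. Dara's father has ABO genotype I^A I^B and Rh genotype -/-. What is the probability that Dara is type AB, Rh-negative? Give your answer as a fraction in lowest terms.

Dara's mother's ABO genotype from I^B i × I^B i: 1/4 I^B I^B, 1/2 I^B i, 1/4 i i.
Crossing each possibility with the father I^A I^B and summing P(type AB): 1/4·1/2 + 1/2·1/4 + 1/4·0 = 1/4.
Similarly for Rh via the mother's Rh distribution: P(Rh-) = 1/2.
Independent loci: 1/4 × 1/2 = 1/8.

1/8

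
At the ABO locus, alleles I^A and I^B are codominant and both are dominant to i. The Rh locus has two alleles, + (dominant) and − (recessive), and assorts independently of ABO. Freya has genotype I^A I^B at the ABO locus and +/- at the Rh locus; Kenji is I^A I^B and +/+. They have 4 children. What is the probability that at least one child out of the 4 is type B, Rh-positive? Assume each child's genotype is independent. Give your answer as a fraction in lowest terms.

ABO cross I^A I^B × I^A I^B → 1/4 A, 1/4 B, 1/2 AB.
Rh cross +/- × +/+ → 1 Rh+; so P(type B, Rh-positive) = 1/4 × 1 = 1/4 per child.
P(none) = (3/4)^4 = 81/256; P(at least one) = 1 − 81/256 = 175/256.

175/256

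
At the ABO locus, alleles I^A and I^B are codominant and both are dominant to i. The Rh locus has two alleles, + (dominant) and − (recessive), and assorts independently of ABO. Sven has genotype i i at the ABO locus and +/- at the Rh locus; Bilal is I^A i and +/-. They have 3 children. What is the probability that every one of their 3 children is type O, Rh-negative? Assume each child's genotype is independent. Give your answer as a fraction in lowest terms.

1/512

ABO cross i i × I^A i → 1/2 O, 1/2 A.
Rh cross +/- × +/- → 3/4 Rh+, 1/4 Rh-; so P(type O, Rh-negative) = 1/2 × 1/4 = 1/8 per child.
All 3 independent: (1/8)^3 = 1/512.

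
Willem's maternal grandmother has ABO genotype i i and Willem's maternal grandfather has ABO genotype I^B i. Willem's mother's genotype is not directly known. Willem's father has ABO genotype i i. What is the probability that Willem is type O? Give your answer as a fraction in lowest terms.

3/4

Willem's mother's ABO genotype from i i × I^B i: 1/2 I^B i, 1/2 i i.
Crossing each possibility with the father i i and summing P(type O): 1/2·1/2 + 1/2·1 = 3/4.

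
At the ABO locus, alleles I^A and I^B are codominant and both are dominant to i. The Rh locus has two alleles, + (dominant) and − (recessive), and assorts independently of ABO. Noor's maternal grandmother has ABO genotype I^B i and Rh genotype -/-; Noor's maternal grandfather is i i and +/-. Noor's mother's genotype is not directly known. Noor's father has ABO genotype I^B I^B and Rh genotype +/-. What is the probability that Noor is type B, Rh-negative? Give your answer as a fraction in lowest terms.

Noor's mother's ABO genotype from I^B i × i i: 1/2 I^B i, 1/2 i i.
Crossing each possibility with the father I^B I^B and summing P(type B): 1/2·1 + 1/2·1 = 1.
Similarly for Rh via the mother's Rh distribution: P(Rh-) = 3/8.
Independent loci: 1 × 3/8 = 3/8.

3/8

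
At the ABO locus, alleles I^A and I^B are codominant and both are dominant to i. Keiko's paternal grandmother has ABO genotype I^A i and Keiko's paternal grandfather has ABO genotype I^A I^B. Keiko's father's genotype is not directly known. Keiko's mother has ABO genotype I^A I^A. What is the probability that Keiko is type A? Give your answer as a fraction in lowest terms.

Keiko's father's ABO genotype from I^A i × I^A I^B: 1/4 I^A I^A, 1/4 I^A I^B, 1/4 I^A i, 1/4 I^B i.
Crossing each possibility with the mother I^A I^A and summing P(type A): 1/4·1 + 1/4·1/2 + 1/4·1 + 1/4·1/2 = 3/4.

3/4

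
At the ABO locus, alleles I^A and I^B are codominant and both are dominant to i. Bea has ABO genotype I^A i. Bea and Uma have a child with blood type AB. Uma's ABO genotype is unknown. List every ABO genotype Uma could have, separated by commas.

I^A I^B, I^B I^B, I^B i

For each candidate genotype of Uma, check whether crossing it with I^A i can produce every observed child phenotype.
  I^A I^A → possible child types {A} ✗
  I^A I^B → possible child types {A, B, AB} ✓
  I^A i → possible child types {O, A} ✗
  I^B I^B → possible child types {B, AB} ✓
  I^B i → possible child types {O, A, B, AB} ✓
  i i → possible child types {O, A} ✗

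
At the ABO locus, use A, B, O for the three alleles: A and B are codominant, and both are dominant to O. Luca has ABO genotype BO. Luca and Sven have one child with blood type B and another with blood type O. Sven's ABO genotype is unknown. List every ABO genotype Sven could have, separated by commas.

AO, BO, OO

For each candidate genotype of Sven, check whether crossing it with BO can produce every observed child phenotype.
  AA → possible child types {A, AB} ✗
  AB → possible child types {A, B, AB} ✗
  AO → possible child types {O, A, B, AB} ✓
  BB → possible child types {B} ✗
  BO → possible child types {O, B} ✓
  OO → possible child types {O, B} ✓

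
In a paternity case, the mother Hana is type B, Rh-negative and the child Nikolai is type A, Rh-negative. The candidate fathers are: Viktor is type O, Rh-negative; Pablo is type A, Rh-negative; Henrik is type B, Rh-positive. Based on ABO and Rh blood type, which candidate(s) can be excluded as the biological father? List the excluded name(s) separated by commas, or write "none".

A candidate is excluded only if no genotype consistent with his phenotype could produce a type A, Rh-negative child with a type B, Rh-negative mother.
Viktor (type O, Rh-): no genotype consistent with that phenotype can produce a type-A Rh- child with a type-B mother.
Henrik (type B, Rh+): no genotype consistent with that phenotype can produce a type-A Rh- child with a type-B mother.

Viktor, Henrik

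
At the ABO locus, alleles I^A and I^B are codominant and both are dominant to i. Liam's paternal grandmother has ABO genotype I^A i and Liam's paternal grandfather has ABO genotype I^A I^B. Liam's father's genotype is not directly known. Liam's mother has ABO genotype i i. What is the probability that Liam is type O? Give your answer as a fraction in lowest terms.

1/4

Liam's father's ABO genotype from I^A i × I^A I^B: 1/4 I^A I^A, 1/4 I^A I^B, 1/4 I^A i, 1/4 I^B i.
Crossing each possibility with the mother i i and summing P(type O): 1/4·0 + 1/4·0 + 1/4·1/2 + 1/4·1/2 = 1/4.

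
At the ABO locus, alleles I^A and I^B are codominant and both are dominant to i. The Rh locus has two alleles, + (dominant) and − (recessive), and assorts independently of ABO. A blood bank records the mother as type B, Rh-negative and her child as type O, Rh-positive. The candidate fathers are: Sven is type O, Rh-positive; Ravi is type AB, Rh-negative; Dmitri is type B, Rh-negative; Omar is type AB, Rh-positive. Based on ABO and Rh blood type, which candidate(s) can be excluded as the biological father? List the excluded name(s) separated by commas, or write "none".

A candidate is excluded only if no genotype consistent with his phenotype could produce a type O, Rh-positive child with a type B, Rh-negative mother.
Ravi (type AB, Rh-): no genotype consistent with that phenotype can produce a type-O Rh+ child with a type-B mother.
Dmitri (type B, Rh-): no genotype consistent with that phenotype can produce a type-O Rh+ child with a type-B mother.
Omar (type AB, Rh+): no genotype consistent with that phenotype can produce a type-O Rh+ child with a type-B mother.

Ravi, Dmitri, Omar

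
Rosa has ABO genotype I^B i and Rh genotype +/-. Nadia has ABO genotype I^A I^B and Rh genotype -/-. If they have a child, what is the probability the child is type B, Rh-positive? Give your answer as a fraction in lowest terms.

ABO cross I^B i × I^A I^B → offspring phenotypes: 1/4 A, 1/2 B, 1/4 AB.
Rh cross +/- × -/- → 1/2 Rh+, 1/2 Rh-.
Independent loci: P(type B, Rh-positive) = 1/2 × 1/2 = 1/4.

1/4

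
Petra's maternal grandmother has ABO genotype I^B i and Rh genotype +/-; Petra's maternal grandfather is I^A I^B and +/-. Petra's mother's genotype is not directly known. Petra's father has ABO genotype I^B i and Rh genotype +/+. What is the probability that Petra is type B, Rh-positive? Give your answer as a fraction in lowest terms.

5/8

Petra's mother's ABO genotype from I^B i × I^A I^B: 1/4 I^A I^B, 1/4 I^A i, 1/4 I^B I^B, 1/4 I^B i.
Crossing each possibility with the father I^B i and summing P(type B): 1/4·1/2 + 1/4·1/4 + 1/4·1 + 1/4·3/4 = 5/8.
Similarly for Rh via the mother's Rh distribution: P(Rh+) = 1.
Independent loci: 5/8 × 1 = 5/8.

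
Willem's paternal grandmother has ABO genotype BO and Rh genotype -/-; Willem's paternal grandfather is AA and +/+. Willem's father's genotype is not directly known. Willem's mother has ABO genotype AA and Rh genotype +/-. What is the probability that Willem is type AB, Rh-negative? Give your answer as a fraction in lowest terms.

1/16

Willem's father's ABO genotype from BO × AA: 1/2 AB, 1/2 AO.
Crossing each possibility with the mother AA and summing P(type AB): 1/2·1/2 + 1/2·0 = 1/4.
Similarly for Rh via the father's Rh distribution: P(Rh-) = 1/4.
Independent loci: 1/4 × 1/4 = 1/16.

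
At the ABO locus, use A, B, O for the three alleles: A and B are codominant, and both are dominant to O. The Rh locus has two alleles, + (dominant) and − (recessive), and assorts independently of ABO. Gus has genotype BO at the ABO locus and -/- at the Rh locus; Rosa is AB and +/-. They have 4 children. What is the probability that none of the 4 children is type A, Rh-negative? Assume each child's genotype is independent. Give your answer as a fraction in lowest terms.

2401/4096

ABO cross BO × AB → 1/4 A, 1/2 B, 1/4 AB.
Rh cross -/- × +/- → 1/2 Rh+, 1/2 Rh-; so P(type A, Rh-negative) = 1/4 × 1/2 = 1/8 per child.
P(not type A, Rh-negative) = 7/8 for one child; (7/8)^4 = 2401/4096.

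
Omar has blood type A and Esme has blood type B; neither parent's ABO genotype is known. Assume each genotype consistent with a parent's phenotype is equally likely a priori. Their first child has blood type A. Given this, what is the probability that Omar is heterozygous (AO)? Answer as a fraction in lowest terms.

Possible genotypes: Omar ∈ {AA, AO}; Esme ∈ {BB, BO}.
Weight each parental genotype pair by prior × P(type-A child):
  AA × BO: posterior weight 2/3.
  AO × BO: posterior weight 1/3.
Sum the posterior weight over pairs where Omar is AO: 1/3.

1/3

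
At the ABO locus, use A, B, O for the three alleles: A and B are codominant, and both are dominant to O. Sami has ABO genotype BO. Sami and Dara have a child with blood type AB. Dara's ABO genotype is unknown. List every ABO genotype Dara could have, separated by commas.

For each candidate genotype of Dara, check whether crossing it with BO can produce every observed child phenotype.
  AA → possible child types {A, AB} ✓
  AB → possible child types {A, B, AB} ✓
  AO → possible child types {O, A, B, AB} ✓
  BB → possible child types {B} ✗
  BO → possible child types {O, B} ✗
  OO → possible child types {O, B} ✗

AA, AB, AO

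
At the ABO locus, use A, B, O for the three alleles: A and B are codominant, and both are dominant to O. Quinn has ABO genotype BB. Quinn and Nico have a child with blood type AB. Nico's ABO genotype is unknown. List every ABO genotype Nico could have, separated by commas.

AA, AB, AO

For each candidate genotype of Nico, check whether crossing it with BB can produce every observed child phenotype.
  AA → possible child types {AB} ✓
  AB → possible child types {B, AB} ✓
  AO → possible child types {B, AB} ✓
  BB → possible child types {B} ✗
  BO → possible child types {B} ✗
  OO → possible child types {B} ✗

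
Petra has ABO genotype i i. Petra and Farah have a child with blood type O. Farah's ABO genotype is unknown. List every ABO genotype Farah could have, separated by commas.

For each candidate genotype of Farah, check whether crossing it with i i can produce every observed child phenotype.
  I^A I^A → possible child types {A} ✗
  I^A I^B → possible child types {A, B} ✗
  I^A i → possible child types {O, A} ✓
  I^B I^B → possible child types {B} ✗
  I^B i → possible child types {O, B} ✓
  i i → possible child types {O} ✓

I^A i, I^B i, i i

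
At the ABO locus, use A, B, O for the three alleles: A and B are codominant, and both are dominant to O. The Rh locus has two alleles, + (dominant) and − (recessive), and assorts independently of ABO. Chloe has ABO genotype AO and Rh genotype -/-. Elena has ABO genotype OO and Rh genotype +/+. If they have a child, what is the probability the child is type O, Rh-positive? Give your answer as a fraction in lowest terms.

ABO cross AO × OO → offspring phenotypes: 1/2 O, 1/2 A.
Rh cross -/- × +/+ → 1 Rh+.
Independent loci: P(type O, Rh-positive) = 1/2 × 1 = 1/2.

1/2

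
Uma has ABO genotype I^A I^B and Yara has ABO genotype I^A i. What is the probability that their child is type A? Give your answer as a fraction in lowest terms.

ABO cross I^A I^B × I^A i → offspring phenotypes: 1/2 A, 1/4 B, 1/4 AB.
So P(type A) = 1/2.

1/2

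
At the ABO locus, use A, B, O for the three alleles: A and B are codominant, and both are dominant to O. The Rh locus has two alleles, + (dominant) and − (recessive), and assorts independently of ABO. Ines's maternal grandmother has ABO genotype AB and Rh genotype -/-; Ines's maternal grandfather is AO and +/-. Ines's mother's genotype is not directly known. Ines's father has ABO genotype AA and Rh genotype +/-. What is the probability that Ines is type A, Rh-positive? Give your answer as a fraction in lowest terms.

15/32

Ines's mother's ABO genotype from AB × AO: 1/4 AA, 1/4 AB, 1/4 AO, 1/4 BO.
Crossing each possibility with the father AA and summing P(type A): 1/4·1 + 1/4·1/2 + 1/4·1 + 1/4·1/2 = 3/4.
Similarly for Rh via the mother's Rh distribution: P(Rh+) = 5/8.
Independent loci: 3/4 × 5/8 = 15/32.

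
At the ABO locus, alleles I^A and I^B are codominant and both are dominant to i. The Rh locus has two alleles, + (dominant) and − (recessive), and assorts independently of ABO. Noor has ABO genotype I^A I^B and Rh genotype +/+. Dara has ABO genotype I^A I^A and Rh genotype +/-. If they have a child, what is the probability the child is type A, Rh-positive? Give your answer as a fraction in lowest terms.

1/2

ABO cross I^A I^B × I^A I^A → offspring phenotypes: 1/2 A, 1/2 AB.
Rh cross +/+ × +/- → 1 Rh+.
Independent loci: P(type A, Rh-positive) = 1/2 × 1 = 1/2.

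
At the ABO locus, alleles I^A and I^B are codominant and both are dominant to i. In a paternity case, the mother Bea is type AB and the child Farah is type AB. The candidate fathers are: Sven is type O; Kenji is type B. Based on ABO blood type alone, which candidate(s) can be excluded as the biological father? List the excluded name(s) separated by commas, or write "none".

Sven

A candidate is excluded only if no genotype consistent with his phenotype could produce a type AB child with a type AB mother.
Sven (type O): no genotype consistent with that phenotype can produce a type-AB child with a type-AB mother.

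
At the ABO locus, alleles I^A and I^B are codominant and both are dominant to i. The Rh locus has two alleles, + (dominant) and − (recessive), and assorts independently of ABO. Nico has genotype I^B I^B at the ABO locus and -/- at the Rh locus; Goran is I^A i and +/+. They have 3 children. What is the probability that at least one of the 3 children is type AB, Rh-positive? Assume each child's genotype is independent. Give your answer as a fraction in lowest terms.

7/8

ABO cross I^B I^B × I^A i → 1/2 B, 1/2 AB.
Rh cross -/- × +/+ → 1 Rh+; so P(type AB, Rh-positive) = 1/2 × 1 = 1/2 per child.
P(none) = (1/2)^3 = 1/8; P(at least one) = 1 − 1/8 = 7/8.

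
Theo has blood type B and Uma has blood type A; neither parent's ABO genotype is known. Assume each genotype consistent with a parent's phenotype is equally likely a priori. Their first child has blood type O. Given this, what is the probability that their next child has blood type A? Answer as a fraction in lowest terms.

1/4

Possible genotypes: Theo ∈ {BB, BO}; Uma ∈ {AA, AO}.
Weight each parental genotype pair by prior × P(type-O child):
  BO × AO: posterior weight 1; P(next child type A) = 1/4.
Weighted sum = 1/4.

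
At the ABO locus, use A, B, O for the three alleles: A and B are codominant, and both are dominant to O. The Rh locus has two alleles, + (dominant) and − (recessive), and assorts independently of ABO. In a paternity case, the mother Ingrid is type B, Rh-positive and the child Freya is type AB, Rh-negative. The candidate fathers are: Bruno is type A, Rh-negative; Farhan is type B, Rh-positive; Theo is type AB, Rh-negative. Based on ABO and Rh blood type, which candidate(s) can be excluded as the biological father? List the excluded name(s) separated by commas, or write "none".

Farhan

A candidate is excluded only if no genotype consistent with his phenotype could produce a type AB, Rh-negative child with a type B, Rh-positive mother.
Farhan (type B, Rh+): no genotype consistent with that phenotype can produce a type-AB Rh- child with a type-B mother.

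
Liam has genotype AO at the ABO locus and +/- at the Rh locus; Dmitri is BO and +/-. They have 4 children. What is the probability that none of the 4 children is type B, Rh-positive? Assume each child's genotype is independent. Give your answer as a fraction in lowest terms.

ABO cross AO × BO → 1/4 O, 1/4 A, 1/4 B, 1/4 AB.
Rh cross +/- × +/- → 3/4 Rh+, 1/4 Rh-; so P(type B, Rh-positive) = 1/4 × 3/4 = 3/16 per child.
P(not type B, Rh-positive) = 13/16 for one child; (13/16)^4 = 28561/65536.

28561/65536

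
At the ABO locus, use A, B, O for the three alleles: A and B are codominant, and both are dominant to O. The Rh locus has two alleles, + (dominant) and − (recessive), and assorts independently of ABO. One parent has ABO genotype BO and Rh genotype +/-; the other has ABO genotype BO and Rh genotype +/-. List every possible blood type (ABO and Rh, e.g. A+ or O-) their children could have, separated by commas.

O+, O-, B+, B-

Gametes from BO × BO give offspring ABO genotypes BB, BO, OO, i.e. phenotypes O, B.
Rh cross +/- × +/- → phenotypes Rh+, Rh-.
Combining independently: O+, O-, B+, B-.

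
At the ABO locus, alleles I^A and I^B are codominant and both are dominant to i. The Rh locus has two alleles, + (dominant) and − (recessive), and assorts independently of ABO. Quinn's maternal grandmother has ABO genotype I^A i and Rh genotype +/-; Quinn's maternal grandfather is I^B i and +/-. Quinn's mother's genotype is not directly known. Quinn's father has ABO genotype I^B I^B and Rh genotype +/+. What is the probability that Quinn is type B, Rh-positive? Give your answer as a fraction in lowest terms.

Quinn's mother's ABO genotype from I^A i × I^B i: 1/4 I^A I^B, 1/4 I^A i, 1/4 I^B i, 1/4 i i.
Crossing each possibility with the father I^B I^B and summing P(type B): 1/4·1/2 + 1/4·1/2 + 1/4·1 + 1/4·1 = 3/4.
Similarly for Rh via the mother's Rh distribution: P(Rh+) = 1.
Independent loci: 3/4 × 1 = 3/4.

3/4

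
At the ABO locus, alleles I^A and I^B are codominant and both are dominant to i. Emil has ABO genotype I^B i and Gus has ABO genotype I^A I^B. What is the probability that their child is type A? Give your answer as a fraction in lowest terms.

1/4

ABO cross I^B i × I^A I^B → offspring phenotypes: 1/4 A, 1/2 B, 1/4 AB.
So P(type A) = 1/4.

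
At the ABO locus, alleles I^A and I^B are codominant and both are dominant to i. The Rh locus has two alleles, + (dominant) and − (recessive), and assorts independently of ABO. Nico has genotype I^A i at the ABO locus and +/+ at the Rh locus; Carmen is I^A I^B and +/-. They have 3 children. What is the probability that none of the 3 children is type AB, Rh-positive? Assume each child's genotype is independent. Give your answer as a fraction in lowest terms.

27/64

ABO cross I^A i × I^A I^B → 1/2 A, 1/4 B, 1/4 AB.
Rh cross +/+ × +/- → 1 Rh+; so P(type AB, Rh-positive) = 1/4 × 1 = 1/4 per child.
P(not type AB, Rh-positive) = 3/4 for one child; (3/4)^3 = 27/64.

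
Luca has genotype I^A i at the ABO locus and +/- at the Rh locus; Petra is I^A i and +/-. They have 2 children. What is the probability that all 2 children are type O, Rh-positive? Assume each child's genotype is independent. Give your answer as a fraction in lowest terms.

ABO cross I^A i × I^A i → 1/4 O, 3/4 A.
Rh cross +/- × +/- → 3/4 Rh+, 1/4 Rh-; so P(type O, Rh-positive) = 1/4 × 3/4 = 3/16 per child.
All 2 independent: (3/16)^2 = 9/256.

9/256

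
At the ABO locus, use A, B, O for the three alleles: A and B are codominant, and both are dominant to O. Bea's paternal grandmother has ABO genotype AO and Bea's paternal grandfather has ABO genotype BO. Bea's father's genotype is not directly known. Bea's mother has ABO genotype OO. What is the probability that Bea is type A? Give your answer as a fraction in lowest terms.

Bea's father's ABO genotype from AO × BO: 1/4 AB, 1/4 AO, 1/4 BO, 1/4 OO.
Crossing each possibility with the mother OO and summing P(type A): 1/4·1/2 + 1/4·1/2 + 1/4·0 + 1/4·0 = 1/4.

1/4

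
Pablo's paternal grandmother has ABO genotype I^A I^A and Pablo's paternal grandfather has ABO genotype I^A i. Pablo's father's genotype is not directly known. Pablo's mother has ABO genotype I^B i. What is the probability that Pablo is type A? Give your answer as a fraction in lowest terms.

Pablo's father's ABO genotype from I^A I^A × I^A i: 1/2 I^A I^A, 1/2 I^A i.
Crossing each possibility with the mother I^B i and summing P(type A): 1/2·1/2 + 1/2·1/4 = 3/8.

3/8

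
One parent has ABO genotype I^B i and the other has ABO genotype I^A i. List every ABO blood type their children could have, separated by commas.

Gametes from I^B i × I^A i give offspring ABO genotypes I^A I^B, I^A i, I^B i, i i, i.e. phenotypes O, A, B, AB.

O, A, B, AB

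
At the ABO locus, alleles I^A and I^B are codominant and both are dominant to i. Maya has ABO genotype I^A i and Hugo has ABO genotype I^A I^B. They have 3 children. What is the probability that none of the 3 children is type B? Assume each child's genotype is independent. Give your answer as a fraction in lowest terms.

ABO cross I^A i × I^A I^B → 1/2 A, 1/4 B, 1/4 AB.
So P(type B) = 1/4 per child.
P(not type B) = 3/4 for one child; (3/4)^3 = 27/64.

27/64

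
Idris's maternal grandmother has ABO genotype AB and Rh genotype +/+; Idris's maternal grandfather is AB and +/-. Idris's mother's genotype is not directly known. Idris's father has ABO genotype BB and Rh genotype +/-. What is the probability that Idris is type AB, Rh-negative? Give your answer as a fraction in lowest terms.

Idris's mother's ABO genotype from AB × AB: 1/4 AA, 1/2 AB, 1/4 BB.
Crossing each possibility with the father BB and summing P(type AB): 1/4·1 + 1/2·1/2 + 1/4·0 = 1/2.
Similarly for Rh via the mother's Rh distribution: P(Rh-) = 1/8.
Independent loci: 1/2 × 1/8 = 1/16.

1/16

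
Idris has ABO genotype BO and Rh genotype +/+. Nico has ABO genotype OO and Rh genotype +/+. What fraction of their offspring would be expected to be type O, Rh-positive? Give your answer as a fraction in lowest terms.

ABO cross BO × OO → offspring phenotypes: 1/2 O, 1/2 B.
Rh cross +/+ × +/+ → 1 Rh+.
Independent loci: P(type O, Rh-positive) = 1/2 × 1 = 1/2.

1/2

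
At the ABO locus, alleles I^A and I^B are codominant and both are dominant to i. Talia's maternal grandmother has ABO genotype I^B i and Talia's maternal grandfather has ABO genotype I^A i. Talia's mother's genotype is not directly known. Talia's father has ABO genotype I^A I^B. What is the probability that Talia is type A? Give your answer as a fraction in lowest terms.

3/8

Talia's mother's ABO genotype from I^B i × I^A i: 1/4 I^A I^B, 1/4 I^A i, 1/4 I^B i, 1/4 i i.
Crossing each possibility with the father I^A I^B and summing P(type A): 1/4·1/4 + 1/4·1/2 + 1/4·1/4 + 1/4·1/2 = 3/8.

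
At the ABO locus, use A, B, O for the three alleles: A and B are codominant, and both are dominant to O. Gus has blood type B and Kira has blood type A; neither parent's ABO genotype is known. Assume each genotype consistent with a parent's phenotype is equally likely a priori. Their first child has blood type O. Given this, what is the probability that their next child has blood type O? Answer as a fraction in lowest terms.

1/4

Possible genotypes: Gus ∈ {BB, BO}; Kira ∈ {AA, AO}.
Weight each parental genotype pair by prior × P(type-O child):
  BO × AO: posterior weight 1; P(next child type O) = 1/4.
Weighted sum = 1/4.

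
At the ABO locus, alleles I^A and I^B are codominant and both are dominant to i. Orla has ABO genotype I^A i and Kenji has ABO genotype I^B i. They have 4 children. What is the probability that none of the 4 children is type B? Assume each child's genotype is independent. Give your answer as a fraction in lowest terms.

ABO cross I^A i × I^B i → 1/4 O, 1/4 A, 1/4 B, 1/4 AB.
So P(type B) = 1/4 per child.
P(not type B) = 3/4 for one child; (3/4)^4 = 81/256.

81/256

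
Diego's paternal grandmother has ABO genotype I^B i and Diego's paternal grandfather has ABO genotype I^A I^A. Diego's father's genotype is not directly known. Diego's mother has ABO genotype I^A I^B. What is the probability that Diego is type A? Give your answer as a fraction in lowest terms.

Diego's father's ABO genotype from I^B i × I^A I^A: 1/2 I^A I^B, 1/2 I^A i.
Crossing each possibility with the mother I^A I^B and summing P(type A): 1/2·1/4 + 1/2·1/2 = 3/8.

3/8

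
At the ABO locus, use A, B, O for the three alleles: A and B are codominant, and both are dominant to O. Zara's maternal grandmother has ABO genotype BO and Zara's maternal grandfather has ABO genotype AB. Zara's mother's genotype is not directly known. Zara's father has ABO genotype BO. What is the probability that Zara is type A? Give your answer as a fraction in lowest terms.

1/8

Zara's mother's ABO genotype from BO × AB: 1/4 AB, 1/4 AO, 1/4 BB, 1/4 BO.
Crossing each possibility with the father BO and summing P(type A): 1/4·1/4 + 1/4·1/4 + 1/4·0 + 1/4·0 = 1/8.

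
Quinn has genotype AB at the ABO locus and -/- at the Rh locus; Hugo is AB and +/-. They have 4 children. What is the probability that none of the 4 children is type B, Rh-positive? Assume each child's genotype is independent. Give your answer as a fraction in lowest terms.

2401/4096

ABO cross AB × AB → 1/4 A, 1/4 B, 1/2 AB.
Rh cross -/- × +/- → 1/2 Rh+, 1/2 Rh-; so P(type B, Rh-positive) = 1/4 × 1/2 = 1/8 per child.
P(not type B, Rh-positive) = 7/8 for one child; (7/8)^4 = 2401/4096.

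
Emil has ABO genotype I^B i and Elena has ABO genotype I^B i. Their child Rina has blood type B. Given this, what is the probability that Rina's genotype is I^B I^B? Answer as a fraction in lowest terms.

Cross I^B i × I^B i → 1/4 I^B I^B, 1/2 I^B i, 1/4 i i.
Type-B genotypes among offspring: I^B I^B (1/4), I^B i (1/2); total 3/4.
P(I^B I^B | type B) = (1/4) / (3/4) = 1/3.

1/3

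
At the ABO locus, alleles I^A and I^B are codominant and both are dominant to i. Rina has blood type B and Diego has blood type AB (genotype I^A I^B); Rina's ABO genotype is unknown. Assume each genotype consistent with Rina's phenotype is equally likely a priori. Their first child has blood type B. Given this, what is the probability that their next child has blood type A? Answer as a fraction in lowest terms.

Possible genotypes: Rina ∈ {I^B I^B, I^B i}; Diego ∈ {I^A I^B}.
Weight each parental genotype pair by prior × P(type-B child):
  I^B I^B × I^A I^B: posterior weight 1/2; P(next child type A) = 0.
  I^B i × I^A I^B: posterior weight 1/2; P(next child type A) = 1/4.
Weighted sum = 1/8.

1/8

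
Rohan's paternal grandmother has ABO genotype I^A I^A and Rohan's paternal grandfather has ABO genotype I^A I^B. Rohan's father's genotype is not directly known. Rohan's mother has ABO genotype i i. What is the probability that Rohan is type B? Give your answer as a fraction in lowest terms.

1/4

Rohan's father's ABO genotype from I^A I^A × I^A I^B: 1/2 I^A I^A, 1/2 I^A I^B.
Crossing each possibility with the mother i i and summing P(type B): 1/2·0 + 1/2·1/2 = 1/4.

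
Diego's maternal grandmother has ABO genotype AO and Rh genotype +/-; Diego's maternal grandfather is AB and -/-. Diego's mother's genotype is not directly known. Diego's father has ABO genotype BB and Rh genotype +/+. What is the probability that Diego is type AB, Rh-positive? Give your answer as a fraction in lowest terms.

1/2

Diego's mother's ABO genotype from AO × AB: 1/4 AA, 1/4 AB, 1/4 AO, 1/4 BO.
Crossing each possibility with the father BB and summing P(type AB): 1/4·1 + 1/4·1/2 + 1/4·1/2 + 1/4·0 = 1/2.
Similarly for Rh via the mother's Rh distribution: P(Rh+) = 1.
Independent loci: 1/2 × 1 = 1/2.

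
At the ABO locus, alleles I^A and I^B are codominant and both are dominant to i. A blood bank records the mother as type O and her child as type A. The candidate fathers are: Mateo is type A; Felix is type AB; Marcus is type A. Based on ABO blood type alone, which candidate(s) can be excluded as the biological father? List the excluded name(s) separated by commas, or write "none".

none

A candidate is excluded only if no genotype consistent with his phenotype could produce a type A child with a type O mother.
Every candidate has at least one consistent genotype combination, so none can be excluded.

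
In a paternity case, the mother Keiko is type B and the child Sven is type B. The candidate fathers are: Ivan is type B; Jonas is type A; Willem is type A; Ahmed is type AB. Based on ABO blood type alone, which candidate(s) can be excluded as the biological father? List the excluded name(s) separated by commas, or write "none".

none

A candidate is excluded only if no genotype consistent with his phenotype could produce a type B child with a type B mother.
Every candidate has at least one consistent genotype combination, so none can be excluded.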